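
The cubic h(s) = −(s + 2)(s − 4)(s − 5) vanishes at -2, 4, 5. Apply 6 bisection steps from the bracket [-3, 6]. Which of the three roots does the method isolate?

-2

s = 1.5 gives h = -30.625, negative; keep [-3, 1.5]
s = -0.75 gives h = -34.140625, negative; keep [-3, -0.75]
s = -1.875 gives h = -5.048828, negative; keep [-3, -1.875]
s = -2.4375 gives h = 20.947, positive; keep [-2.4375, -1.875]
s = -2.15625 gives h = 6.8837, positive; keep [-2.15625, -1.875]
s = -2.015625 gives h = 0.6594, positive; keep [-2.015625, -1.875]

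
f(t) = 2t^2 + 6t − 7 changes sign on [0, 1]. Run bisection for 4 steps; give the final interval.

[0.875, 0.9375]

midpoint 0.5: f = -3.5 < 0 → [0.5, 1]
midpoint 0.75: f = -1.375 < 0 → [0.75, 1]
midpoint 0.875: f = -0.21875 < 0 → [0.875, 1]
midpoint 0.9375: f = 0.3828 > 0 → [0.875, 0.9375]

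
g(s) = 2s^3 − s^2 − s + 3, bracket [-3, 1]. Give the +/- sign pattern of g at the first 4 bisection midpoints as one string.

midpoint -1: g = 1 > 0 → [-3, -1]
midpoint -2: g = -15 < 0 → [-2, -1]
midpoint -1.5: g = -4.5 < 0 → [-1.5, -1]
midpoint -1.25: g = -1.2188 < 0 → [-1.25, -1]

+---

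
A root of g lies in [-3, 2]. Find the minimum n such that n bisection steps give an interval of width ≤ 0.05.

7

Width after n steps is 5/2^n. Need 2^n ≥ 5/0.05 = 100.
2^6 = 64 < 100 ≤ 2^7 = 128, so n = 7.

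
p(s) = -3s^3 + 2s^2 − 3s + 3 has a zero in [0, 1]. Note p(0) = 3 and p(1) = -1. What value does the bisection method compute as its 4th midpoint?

s = 0.5 gives p = 1.625, positive; keep [0.5, 1]
s = 0.75 gives p = 0.609375, positive; keep [0.75, 1]
s = 0.875 gives p = -0.103516, negative; keep [0.75, 0.875]
s = 0.8125 gives p = 0.2737, positive; keep [0.8125, 0.875]

0.8125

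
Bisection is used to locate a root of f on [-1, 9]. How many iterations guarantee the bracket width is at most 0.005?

Width after n steps is 10/2^n. Need 2^n ≥ 10/0.005 = 2000.
2^10 = 1024 < 2000 ≤ 2^11 = 2048, so n = 11.

11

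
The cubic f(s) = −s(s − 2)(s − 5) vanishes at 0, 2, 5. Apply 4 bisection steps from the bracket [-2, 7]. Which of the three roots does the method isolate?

s = 2.5 gives f = 3.125, positive; keep [2.5, 7]
s = 4.75 gives f = 3.265625, positive; keep [4.75, 7]
s = 5.875 gives f = -19.919922, negative; keep [4.75, 5.875]
s = 5.3125 gives f = -5.4993, negative; keep [4.75, 5.3125]

5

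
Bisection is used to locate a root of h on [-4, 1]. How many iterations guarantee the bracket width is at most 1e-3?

Width after n steps is 5/2^n. Need 2^n ≥ 5/1e-3 = 5000.
2^12 = 4096 < 5000 ≤ 2^13 = 8192, so n = 13.

13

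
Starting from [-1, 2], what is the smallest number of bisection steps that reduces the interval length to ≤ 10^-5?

Width after n steps is 3/2^n. Need 2^n ≥ 3/10^-5 = 300000.
2^18 = 262144 < 300000 ≤ 2^19 = 524288, so n = 19.

19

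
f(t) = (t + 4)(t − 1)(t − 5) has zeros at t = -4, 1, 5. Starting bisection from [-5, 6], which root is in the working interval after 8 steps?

-4

f(0.5) = 10.125 > 0, so the root lies in [-5, 0.5]
f(-2.25) = 41.234375 > 0, so the root lies in [-5, -2.25]
f(-3.625) = 14.958984 > 0, so the root lies in [-5, -3.625]
f(-4.3125) = -15.4602 < 0, so the root lies in [-4.3125, -3.625]
f(-3.96875) = 1.3926 > 0, so the root lies in [-4.3125, -3.96875]
f(-4.140625) = -6.6078 < 0, so the root lies in [-4.140625, -3.96875]
f(-4.0546875) = -2.503 < 0, so the root lies in [-4.0546875, -3.96875]
f(-4.01171875) = -0.5293 < 0, so the root lies in [-4.01171875, -3.96875]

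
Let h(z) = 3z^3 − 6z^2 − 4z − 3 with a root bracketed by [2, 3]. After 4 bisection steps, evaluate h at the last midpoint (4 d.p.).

z = 2.5 gives h = -3.625, negative; keep [2.5, 3]
z = 2.75 gives h = 3.015625, positive; keep [2.5, 2.75]
z = 2.625 gives h = -0.580078, negative; keep [2.625, 2.75]
z = 2.6875 gives h = 1.1467, positive; keep [2.625, 2.6875]

1.1467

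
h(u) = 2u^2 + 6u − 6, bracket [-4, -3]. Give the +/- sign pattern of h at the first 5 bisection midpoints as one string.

m = -3.5, h(m) = -2.5 (−); new bracket [-4, -3.5]
m = -3.75, h(m) = -0.375 (−); new bracket [-4, -3.75]
m = -3.875, h(m) = 0.78125 (+); new bracket [-3.875, -3.75]
m = -3.8125, h(m) = 0.1953 (+); new bracket [-3.8125, -3.75]
m = -3.78125, h(m) = -0.0918 (−); new bracket [-3.8125, -3.78125]

--++-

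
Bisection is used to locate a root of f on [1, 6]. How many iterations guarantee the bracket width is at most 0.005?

Width after n steps is 5/2^n. Need 2^n ≥ 5/0.005 = 1000.
2^9 = 512 < 1000 ≤ 2^10 = 1024, so n = 10.

10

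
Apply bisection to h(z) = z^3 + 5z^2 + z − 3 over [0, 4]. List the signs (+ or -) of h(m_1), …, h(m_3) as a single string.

m = 2, h(m) = 27 (+); new bracket [0, 2]
m = 1, h(m) = 4 (+); new bracket [0, 1]
m = 0.5, h(m) = -1.125 (−); new bracket [0.5, 1]

++-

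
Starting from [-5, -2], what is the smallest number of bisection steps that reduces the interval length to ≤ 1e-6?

Width after n steps is 3/2^n. Need 2^n ≥ 3/1e-6 = 3000000.
2^21 = 2097152 < 3000000 ≤ 2^22 = 4194304, so n = 22.

22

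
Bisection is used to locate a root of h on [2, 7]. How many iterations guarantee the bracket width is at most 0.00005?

Width after n steps is 5/2^n. Need 2^n ≥ 5/0.00005 = 100000.
2^16 = 65536 < 100000 ≤ 2^17 = 131072, so n = 17.

17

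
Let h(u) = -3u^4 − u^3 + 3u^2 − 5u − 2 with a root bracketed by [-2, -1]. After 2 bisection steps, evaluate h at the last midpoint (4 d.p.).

h(-1.5) = 0.4375 > 0, so the root lies in [-2, -1.5]
h(-1.75) = -6.839844 < 0, so the root lies in [-1.75, -1.5]

-6.8398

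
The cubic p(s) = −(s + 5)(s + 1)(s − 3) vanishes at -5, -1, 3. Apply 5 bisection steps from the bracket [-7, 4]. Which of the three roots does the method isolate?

s = -1.5 gives p = -7.875, negative; keep [-7, -1.5]
s = -4.25 gives p = -17.671875, negative; keep [-7, -4.25]
s = -5.625 gives p = 24.931641, positive; keep [-5.625, -4.25]
s = -4.9375 gives p = -1.9534, negative; keep [-5.625, -4.9375]
s = -5.28125 gives p = 9.9715, positive; keep [-5.28125, -4.9375]

-5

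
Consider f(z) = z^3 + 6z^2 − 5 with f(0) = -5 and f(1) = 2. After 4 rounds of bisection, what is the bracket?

f(0.5) = -3.375 < 0, so the root lies in [0.5, 1]
f(0.75) = -1.203125 < 0, so the root lies in [0.75, 1]
f(0.875) = 0.263672 > 0, so the root lies in [0.75, 0.875]
f(0.8125) = -0.5027 < 0, so the root lies in [0.8125, 0.875]

[0.8125, 0.875]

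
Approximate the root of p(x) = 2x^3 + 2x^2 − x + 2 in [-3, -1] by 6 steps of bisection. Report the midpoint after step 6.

-1.65625

m = -2, p(m) = -4 (−); new bracket [-2, -1]
m = -1.5, p(m) = 1.25 (+); new bracket [-2, -1.5]
m = -1.75, p(m) = -0.84375 (−); new bracket [-1.75, -1.5]
m = -1.625, p(m) = 0.3242 (+); new bracket [-1.75, -1.625]
m = -1.6875, p(m) = -0.228 (−); new bracket [-1.6875, -1.625]
m = -1.65625, p(m) = 0.0558 (+); new bracket [-1.6875, -1.65625]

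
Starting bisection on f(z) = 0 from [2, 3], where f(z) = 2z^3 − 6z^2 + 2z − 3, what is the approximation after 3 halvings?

m = 2.5, f(m) = -4.25 (−); new bracket [2.5, 3]
m = 2.75, f(m) = -1.28125 (−); new bracket [2.75, 3]
m = 2.875, f(m) = 0.683594 (+); new bracket [2.75, 2.875]

2.875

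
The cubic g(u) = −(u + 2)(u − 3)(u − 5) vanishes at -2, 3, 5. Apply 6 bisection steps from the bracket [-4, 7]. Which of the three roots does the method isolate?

midpoint 1.5: g = -18.375 < 0 → [-4, 1.5]
midpoint -1.25: g = -19.921875 < 0 → [-4, -1.25]
midpoint -2.625: g = 26.806641 > 0 → [-2.625, -1.25]
midpoint -1.9375: g = -2.1409 < 0 → [-2.625, -1.9375]
midpoint -2.28125: g = 10.8152 > 0 → [-2.28125, -1.9375]
midpoint -2.109375: g = 3.973 > 0 → [-2.109375, -1.9375]

-2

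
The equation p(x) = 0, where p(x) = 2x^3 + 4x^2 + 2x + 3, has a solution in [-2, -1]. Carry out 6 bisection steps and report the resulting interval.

x = -1.5 gives p = 2.25, positive; keep [-2, -1.5]
x = -1.75 gives p = 1.03125, positive; keep [-2, -1.75]
x = -1.875 gives p = 0.128906, positive; keep [-2, -1.875]
x = -1.9375 gives p = -0.4058, negative; keep [-1.9375, -1.875]
x = -1.90625 gives p = -0.1312, negative; keep [-1.90625, -1.875]
x = -1.890625 gives p = 0.0007, positive; keep [-1.90625, -1.890625]

[-1.90625, -1.890625]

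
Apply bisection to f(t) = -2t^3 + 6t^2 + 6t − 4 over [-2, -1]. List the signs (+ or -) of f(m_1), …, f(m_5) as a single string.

++-++

m = -1.5, f(m) = 7.25 (+); new bracket [-1.5, -1]
m = -1.25, f(m) = 1.78125 (+); new bracket [-1.25, -1]
m = -1.125, f(m) = -0.308594 (−); new bracket [-1.25, -1.125]
m = -1.1875, f(m) = 0.6851 (+); new bracket [-1.1875, -1.125]
m = -1.15625, f(m) = 0.1756 (+); new bracket [-1.15625, -1.125]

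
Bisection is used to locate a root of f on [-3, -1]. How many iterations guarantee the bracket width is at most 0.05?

6

Width after n steps is 2/2^n. Need 2^n ≥ 2/0.05 = 40.
2^5 = 32 < 40 ≤ 2^6 = 64, so n = 6.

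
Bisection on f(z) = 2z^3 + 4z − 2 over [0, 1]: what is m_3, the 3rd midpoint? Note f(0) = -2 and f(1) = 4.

m = 0.5, f(m) = 0.25 (+); new bracket [0, 0.5]
m = 0.25, f(m) = -0.96875 (−); new bracket [0.25, 0.5]
m = 0.375, f(m) = -0.394531 (−); new bracket [0.375, 0.5]

0.375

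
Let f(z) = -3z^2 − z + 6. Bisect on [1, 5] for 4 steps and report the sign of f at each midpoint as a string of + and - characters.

m = 3, f(m) = -24 (−); new bracket [1, 3]
m = 2, f(m) = -8 (−); new bracket [1, 2]
m = 1.5, f(m) = -2.25 (−); new bracket [1, 1.5]
m = 1.25, f(m) = 0.0625 (+); new bracket [1.25, 1.5]

---+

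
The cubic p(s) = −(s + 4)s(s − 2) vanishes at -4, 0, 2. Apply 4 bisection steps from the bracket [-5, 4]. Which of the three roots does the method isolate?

-4

m = -0.5, p(m) = -4.375 (−); new bracket [-5, -0.5]
m = -2.75, p(m) = -16.328125 (−); new bracket [-5, -2.75]
m = -3.875, p(m) = -2.845703 (−); new bracket [-5, -3.875]
m = -4.4375, p(m) = 12.4978 (+); new bracket [-4.4375, -3.875]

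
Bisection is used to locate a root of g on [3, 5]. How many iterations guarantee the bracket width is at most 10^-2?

8

Width after n steps is 2/2^n. Need 2^n ≥ 2/10^-2 = 200.
2^7 = 128 < 200 ≤ 2^8 = 256, so n = 8.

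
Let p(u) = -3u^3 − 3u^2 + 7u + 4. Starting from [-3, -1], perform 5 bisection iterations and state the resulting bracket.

[-1.875, -1.8125]

u = -2 gives p = 2, positive; keep [-2, -1]
u = -1.5 gives p = -3.125, negative; keep [-2, -1.5]
u = -1.75 gives p = -1.359375, negative; keep [-2, -1.75]
u = -1.875 gives p = 0.1035, positive; keep [-1.875, -1.75]
u = -1.8125 gives p = -0.6799, negative; keep [-1.875, -1.8125]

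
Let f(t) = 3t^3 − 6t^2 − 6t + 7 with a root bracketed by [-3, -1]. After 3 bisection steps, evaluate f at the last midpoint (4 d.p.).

-0.7344

midpoint -2: f = -29 < 0 → [-2, -1]
midpoint -1.5: f = -7.625 < 0 → [-1.5, -1]
midpoint -1.25: f = -0.734375 < 0 → [-1.25, -1]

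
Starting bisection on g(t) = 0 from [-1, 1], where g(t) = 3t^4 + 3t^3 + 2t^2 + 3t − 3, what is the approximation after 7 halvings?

0.546875

midpoint 0: g = -3 < 0 → [0, 1]
midpoint 0.5: g = -0.4375 < 0 → [0.5, 1]
midpoint 0.75: g = 2.589844 > 0 → [0.5, 0.75]
midpoint 0.625: g = 0.8464 > 0 → [0.5, 0.625]
midpoint 0.5625: g = 0.1546 > 0 → [0.5, 0.5625]
midpoint 0.53125: g = -0.153 < 0 → [0.53125, 0.5625]
midpoint 0.546875: g = -0.0022 < 0 → [0.546875, 0.5625]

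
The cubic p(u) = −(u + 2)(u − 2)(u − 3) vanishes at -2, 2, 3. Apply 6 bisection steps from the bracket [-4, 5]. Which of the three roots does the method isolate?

p(0.5) = -9.375 < 0, so the root lies in [-4, 0.5]
p(-1.75) = -4.453125 < 0, so the root lies in [-4, -1.75]
p(-2.875) = 25.060547 > 0, so the root lies in [-2.875, -1.75]
p(-2.3125) = 7.1594 > 0, so the root lies in [-2.3125, -1.75]
p(-2.03125) = 0.6338 > 0, so the root lies in [-2.03125, -1.75]
p(-1.890625) = -2.0811 < 0, so the root lies in [-2.03125, -1.890625]

-2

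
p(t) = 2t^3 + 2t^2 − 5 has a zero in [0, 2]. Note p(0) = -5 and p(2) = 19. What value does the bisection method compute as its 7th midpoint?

midpoint 1: p = -1 < 0 → [1, 2]
midpoint 1.5: p = 6.25 > 0 → [1, 1.5]
midpoint 1.25: p = 2.03125 > 0 → [1, 1.25]
midpoint 1.125: p = 0.3789 > 0 → [1, 1.125]
midpoint 1.0625: p = -0.3433 < 0 → [1.0625, 1.125]
midpoint 1.09375: p = 0.0095 > 0 → [1.0625, 1.09375]
midpoint 1.078125: p = -0.169 < 0 → [1.078125, 1.09375]

1.078125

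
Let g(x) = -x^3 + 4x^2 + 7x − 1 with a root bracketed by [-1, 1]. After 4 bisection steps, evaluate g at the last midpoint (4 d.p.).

m = 0, g(m) = -1 (−); new bracket [0, 1]
m = 0.5, g(m) = 3.375 (+); new bracket [0, 0.5]
m = 0.25, g(m) = 0.984375 (+); new bracket [0, 0.25]
m = 0.125, g(m) = -0.0645 (−); new bracket [0.125, 0.25]

-0.0645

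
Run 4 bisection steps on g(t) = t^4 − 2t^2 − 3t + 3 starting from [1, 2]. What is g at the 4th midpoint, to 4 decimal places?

0.3513

m = 1.5, g(m) = -0.9375 (−); new bracket [1.5, 2]
m = 1.75, g(m) = 1.003906 (+); new bracket [1.5, 1.75]
m = 1.625, g(m) = -0.18335 (−); new bracket [1.625, 1.75]
m = 1.6875, g(m) = 0.3513 (+); new bracket [1.625, 1.6875]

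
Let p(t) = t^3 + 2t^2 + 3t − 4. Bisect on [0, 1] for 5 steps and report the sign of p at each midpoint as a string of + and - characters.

p(0.5) = -1.875 < 0, so the root lies in [0.5, 1]
p(0.75) = -0.203125 < 0, so the root lies in [0.75, 1]
p(0.875) = 0.826172 > 0, so the root lies in [0.75, 0.875]
p(0.8125) = 0.2942 > 0, so the root lies in [0.75, 0.8125]
p(0.78125) = 0.0413 > 0, so the root lies in [0.75, 0.78125]

--+++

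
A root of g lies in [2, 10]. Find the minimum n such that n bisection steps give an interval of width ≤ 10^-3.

13

Width after n steps is 8/2^n. Need 2^n ≥ 8/10^-3 = 8000.
2^12 = 4096 < 8000 ≤ 2^13 = 8192, so n = 13.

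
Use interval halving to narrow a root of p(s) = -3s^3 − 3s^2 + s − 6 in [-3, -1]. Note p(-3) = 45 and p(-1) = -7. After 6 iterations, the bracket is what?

p(-2) = 4 > 0, so the root lies in [-2, -1]
p(-1.5) = -4.125 < 0, so the root lies in [-2, -1.5]
p(-1.75) = -0.859375 < 0, so the root lies in [-2, -1.75]
p(-1.875) = 1.3535 > 0, so the root lies in [-1.875, -1.75]
p(-1.8125) = 0.1951 > 0, so the root lies in [-1.8125, -1.75]
p(-1.78125) = -0.3449 < 0, so the root lies in [-1.8125, -1.78125]

[-1.8125, -1.78125]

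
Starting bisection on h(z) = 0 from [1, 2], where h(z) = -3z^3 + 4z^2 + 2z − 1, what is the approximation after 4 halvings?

1.5625

z = 1.5 gives h = 0.875, positive; keep [1.5, 2]
z = 1.75 gives h = -1.328125, negative; keep [1.5, 1.75]
z = 1.625 gives h = -0.060547, negative; keep [1.5, 1.625]
z = 1.5625 gives h = 0.4465, positive; keep [1.5625, 1.625]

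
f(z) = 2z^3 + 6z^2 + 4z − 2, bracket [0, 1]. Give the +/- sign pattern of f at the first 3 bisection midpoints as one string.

+-+

m = 0.5, f(m) = 1.75 (+); new bracket [0, 0.5]
m = 0.25, f(m) = -0.59375 (−); new bracket [0.25, 0.5]
m = 0.375, f(m) = 0.449219 (+); new bracket [0.25, 0.375]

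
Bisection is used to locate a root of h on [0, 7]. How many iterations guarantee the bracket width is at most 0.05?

8

Width after n steps is 7/2^n. Need 2^n ≥ 7/0.05 = 140.
2^7 = 128 < 140 ≤ 2^8 = 256, so n = 8.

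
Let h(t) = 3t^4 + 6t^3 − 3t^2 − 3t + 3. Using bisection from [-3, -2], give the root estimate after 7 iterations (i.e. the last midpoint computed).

midpoint -2.5: h = 15.1875 > 0 → [-2.5, -2]
midpoint -2.25: h = 3.105469 > 0 → [-2.25, -2]
midpoint -2.125: h = -0.573486 < 0 → [-2.25, -2.125]
midpoint -2.1875: h = 1.095 > 0 → [-2.1875, -2.125]
midpoint -2.15625: h = 0.2199 > 0 → [-2.15625, -2.125]
midpoint -2.140625: h = -0.1868 < 0 → [-2.15625, -2.140625]
midpoint -2.1484375: h = 0.014 > 0 → [-2.1484375, -2.140625]

-2.1484375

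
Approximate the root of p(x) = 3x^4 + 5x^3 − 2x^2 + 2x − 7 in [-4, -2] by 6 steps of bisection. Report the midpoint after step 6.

m = -3, p(m) = 77 (+); new bracket [-3, -2]
m = -2.5, p(m) = 14.5625 (+); new bracket [-2.5, -2]
m = -2.25, p(m) = -1.691406 (−); new bracket [-2.5, -2.25]
m = -2.375, p(m) = 5.4363 (+); new bracket [-2.375, -2.25]
m = -2.3125, p(m) = 1.6397 (+); new bracket [-2.3125, -2.25]
m = -2.28125, p(m) = -0.082 (−); new bracket [-2.3125, -2.28125]

-2.28125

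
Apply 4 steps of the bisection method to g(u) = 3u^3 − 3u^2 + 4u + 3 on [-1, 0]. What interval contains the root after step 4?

g(-0.5) = -0.125 < 0, so the root lies in [-0.5, 0]
g(-0.25) = 1.765625 > 0, so the root lies in [-0.5, -0.25]
g(-0.375) = 0.919922 > 0, so the root lies in [-0.5, -0.375]
g(-0.4375) = 0.4246 > 0, so the root lies in [-0.5, -0.4375]

[-0.5, -0.4375]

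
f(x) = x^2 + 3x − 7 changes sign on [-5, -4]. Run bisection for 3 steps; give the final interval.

midpoint -4.5: f = -0.25 < 0 → [-5, -4.5]
midpoint -4.75: f = 1.3125 > 0 → [-4.75, -4.5]
midpoint -4.625: f = 0.515625 > 0 → [-4.625, -4.5]

[-4.625, -4.5]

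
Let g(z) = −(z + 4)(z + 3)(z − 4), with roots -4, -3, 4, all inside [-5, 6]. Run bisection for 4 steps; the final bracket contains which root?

4

z = 0.5 gives g = 55.125, positive; keep [0.5, 6]
z = 3.25 gives g = 33.984375, positive; keep [3.25, 6]
z = 4.625 gives g = -41.103516, negative; keep [3.25, 4.625]
z = 3.9375 gives g = 3.4417, positive; keep [3.9375, 4.625]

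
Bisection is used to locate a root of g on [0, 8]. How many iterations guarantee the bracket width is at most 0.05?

8

Width after n steps is 8/2^n. Need 2^n ≥ 8/0.05 = 160.
2^7 = 128 < 160 ≤ 2^8 = 256, so n = 8.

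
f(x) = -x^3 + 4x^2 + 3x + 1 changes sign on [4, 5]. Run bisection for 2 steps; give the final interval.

[4.5, 4.75]

f(4.5) = 4.375 > 0, so the root lies in [4.5, 5]
f(4.75) = -1.671875 < 0, so the root lies in [4.5, 4.75]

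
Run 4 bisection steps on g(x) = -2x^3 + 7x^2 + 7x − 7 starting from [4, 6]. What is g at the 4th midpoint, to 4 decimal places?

g(5) = -47 < 0, so the root lies in [4, 5]
g(4.5) = -16 < 0, so the root lies in [4, 4.5]
g(4.25) = -4.34375 < 0, so the root lies in [4, 4.25]
g(4.125) = 0.6055 > 0, so the root lies in [4.125, 4.25]

0.6055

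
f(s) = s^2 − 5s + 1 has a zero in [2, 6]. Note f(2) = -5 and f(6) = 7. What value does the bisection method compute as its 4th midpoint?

4.75

m = 4, f(m) = -3 (−); new bracket [4, 6]
m = 5, f(m) = 1 (+); new bracket [4, 5]
m = 4.5, f(m) = -1.25 (−); new bracket [4.5, 5]
m = 4.75, f(m) = -0.1875 (−); new bracket [4.75, 5]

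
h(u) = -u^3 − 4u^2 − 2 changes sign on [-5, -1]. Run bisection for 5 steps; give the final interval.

h(-3) = -11 < 0, so the root lies in [-5, -3]
h(-4) = -2 < 0, so the root lies in [-5, -4]
h(-4.5) = 8.125 > 0, so the root lies in [-4.5, -4]
h(-4.25) = 2.5156 > 0, so the root lies in [-4.25, -4]
h(-4.125) = 0.127 > 0, so the root lies in [-4.125, -4]

[-4.125, -4]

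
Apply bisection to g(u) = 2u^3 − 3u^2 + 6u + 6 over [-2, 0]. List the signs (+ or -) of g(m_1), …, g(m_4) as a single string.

-+-+

u = -1 gives g = -5, negative; keep [-1, 0]
u = -0.5 gives g = 2, positive; keep [-1, -0.5]
u = -0.75 gives g = -1.03125, negative; keep [-0.75, -0.5]
u = -0.625 gives g = 0.5898, positive; keep [-0.75, -0.625]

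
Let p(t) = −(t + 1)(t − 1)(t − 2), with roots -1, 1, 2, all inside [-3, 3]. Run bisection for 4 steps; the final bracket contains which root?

-1

t = 0 gives p = -2, negative; keep [-3, 0]
t = -1.5 gives p = 4.375, positive; keep [-1.5, 0]
t = -0.75 gives p = -1.203125, negative; keep [-1.5, -0.75]
t = -1.125 gives p = 0.8301, positive; keep [-1.125, -0.75]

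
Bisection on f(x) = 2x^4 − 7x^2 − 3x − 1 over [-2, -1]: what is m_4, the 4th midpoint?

f(-1.5) = -2.125 < 0, so the root lies in [-2, -1.5]
f(-1.75) = 1.570312 > 0, so the root lies in [-1.75, -1.5]
f(-1.625) = -0.663574 < 0, so the root lies in [-1.75, -1.625]
f(-1.6875) = 0.3472 > 0, so the root lies in [-1.6875, -1.625]

-1.6875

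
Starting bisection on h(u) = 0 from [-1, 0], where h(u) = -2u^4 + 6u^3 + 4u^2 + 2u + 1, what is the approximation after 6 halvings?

m = -0.5, h(m) = 0.125 (+); new bracket [-1, -0.5]
m = -0.75, h(m) = -1.414062 (−); new bracket [-0.75, -0.5]
m = -0.625, h(m) = -0.45752 (−); new bracket [-0.625, -0.5]
m = -0.5625, h(m) = -0.1275 (−); new bracket [-0.5625, -0.5]
m = -0.53125, h(m) = 0.0075 (+); new bracket [-0.5625, -0.53125]
m = -0.546875, h(m) = -0.0577 (−); new bracket [-0.546875, -0.53125]

-0.546875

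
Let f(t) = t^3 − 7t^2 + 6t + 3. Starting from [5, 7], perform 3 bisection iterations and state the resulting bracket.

m = 6, f(m) = 3 (+); new bracket [5, 6]
m = 5.5, f(m) = -9.375 (−); new bracket [5.5, 6]
m = 5.75, f(m) = -3.828125 (−); new bracket [5.75, 6]

[5.75, 6]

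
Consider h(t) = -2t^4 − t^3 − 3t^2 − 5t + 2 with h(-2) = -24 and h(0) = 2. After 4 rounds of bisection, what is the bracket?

[-1.375, -1.25]

m = -1, h(m) = 3 (+); new bracket [-2, -1]
m = -1.5, h(m) = -4 (−); new bracket [-1.5, -1]
m = -1.25, h(m) = 0.632812 (+); new bracket [-1.5, -1.25]
m = -1.375, h(m) = -1.3462 (−); new bracket [-1.375, -1.25]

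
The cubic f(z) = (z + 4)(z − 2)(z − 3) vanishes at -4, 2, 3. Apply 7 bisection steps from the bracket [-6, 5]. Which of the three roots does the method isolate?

-4

z = -0.5 gives f = 30.625, positive; keep [-6, -0.5]
z = -3.25 gives f = 24.609375, positive; keep [-6, -3.25]
z = -4.625 gives f = -31.572266, negative; keep [-4.625, -3.25]
z = -3.9375 gives f = 2.5745, positive; keep [-4.625, -3.9375]
z = -4.28125 gives f = -12.8631, negative; keep [-4.28125, -3.9375]
z = -4.109375 gives f = -4.7506, negative; keep [-4.109375, -3.9375]
z = -4.0234375 gives f = -0.9915, negative; keep [-4.0234375, -3.9375]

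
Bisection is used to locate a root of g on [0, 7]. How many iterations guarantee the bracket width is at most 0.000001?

23

Width after n steps is 7/2^n. Need 2^n ≥ 7/0.000001 = 7000000.
2^22 = 4194304 < 7000000 ≤ 2^23 = 8388608, so n = 23.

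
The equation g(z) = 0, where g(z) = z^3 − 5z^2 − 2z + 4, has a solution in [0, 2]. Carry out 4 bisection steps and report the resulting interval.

g(1) = -2 < 0, so the root lies in [0, 1]
g(0.5) = 1.875 > 0, so the root lies in [0.5, 1]
g(0.75) = 0.109375 > 0, so the root lies in [0.75, 1]
g(0.875) = -0.9082 < 0, so the root lies in [0.75, 0.875]

[0.75, 0.875]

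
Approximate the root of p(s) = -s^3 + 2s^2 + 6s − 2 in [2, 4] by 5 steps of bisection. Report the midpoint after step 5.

3.5625

p(3) = 7 > 0, so the root lies in [3, 4]
p(3.5) = 0.625 > 0, so the root lies in [3.5, 4]
p(3.75) = -4.109375 < 0, so the root lies in [3.5, 3.75]
p(3.625) = -1.6035 < 0, so the root lies in [3.5, 3.625]
p(3.5625) = -0.4553 < 0, so the root lies in [3.5, 3.5625]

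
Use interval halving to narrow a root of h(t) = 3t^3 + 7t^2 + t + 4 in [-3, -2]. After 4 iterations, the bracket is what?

midpoint -2.5: h = -1.625 < 0 → [-2.5, -2]
midpoint -2.25: h = 3.015625 > 0 → [-2.5, -2.25]
midpoint -2.375: h = 0.919922 > 0 → [-2.5, -2.375]
midpoint -2.4375: h = -0.2942 < 0 → [-2.4375, -2.375]

[-2.4375, -2.375]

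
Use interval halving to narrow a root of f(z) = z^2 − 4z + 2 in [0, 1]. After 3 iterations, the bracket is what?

z = 0.5 gives f = 0.25, positive; keep [0.5, 1]
z = 0.75 gives f = -0.4375, negative; keep [0.5, 0.75]
z = 0.625 gives f = -0.109375, negative; keep [0.5, 0.625]

[0.5, 0.625]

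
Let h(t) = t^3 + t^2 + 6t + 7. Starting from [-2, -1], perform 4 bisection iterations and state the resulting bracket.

[-1.1875, -1.125]

m = -1.5, h(m) = -3.125 (−); new bracket [-1.5, -1]
m = -1.25, h(m) = -0.890625 (−); new bracket [-1.25, -1]
m = -1.125, h(m) = 0.091797 (+); new bracket [-1.25, -1.125]
m = -1.1875, h(m) = -0.3894 (−); new bracket [-1.1875, -1.125]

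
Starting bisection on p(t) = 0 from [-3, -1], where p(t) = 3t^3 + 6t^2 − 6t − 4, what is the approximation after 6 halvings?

-2.59375

t = -2 gives p = 8, positive; keep [-3, -2]
t = -2.5 gives p = 1.625, positive; keep [-3, -2.5]
t = -2.75 gives p = -4.515625, negative; keep [-2.75, -2.5]
t = -2.625 gives p = -1.1699, negative; keep [-2.625, -2.5]
t = -2.5625 gives p = 0.2942, positive; keep [-2.625, -2.5625]
t = -2.59375 gives p = -0.4209, negative; keep [-2.59375, -2.5625]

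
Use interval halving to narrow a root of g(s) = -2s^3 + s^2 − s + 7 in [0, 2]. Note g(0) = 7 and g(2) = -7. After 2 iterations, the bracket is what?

s = 1 gives g = 5, positive; keep [1, 2]
s = 1.5 gives g = 1, positive; keep [1.5, 2]

[1.5, 2]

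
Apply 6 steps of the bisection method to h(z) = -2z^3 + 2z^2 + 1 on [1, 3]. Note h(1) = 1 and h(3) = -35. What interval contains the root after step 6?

[1.28125, 1.3125]

h(2) = -7 < 0, so the root lies in [1, 2]
h(1.5) = -1.25 < 0, so the root lies in [1, 1.5]
h(1.25) = 0.21875 > 0, so the root lies in [1.25, 1.5]
h(1.375) = -0.418 < 0, so the root lies in [1.25, 1.375]
h(1.3125) = -0.0767 < 0, so the root lies in [1.25, 1.3125]
h(1.28125) = 0.0766 > 0, so the root lies in [1.28125, 1.3125]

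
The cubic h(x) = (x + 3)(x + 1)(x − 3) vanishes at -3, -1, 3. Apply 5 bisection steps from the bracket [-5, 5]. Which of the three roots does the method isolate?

3

x = 0 gives h = -9, negative; keep [0, 5]
x = 2.5 gives h = -9.625, negative; keep [2.5, 5]
x = 3.75 gives h = 24.046875, positive; keep [2.5, 3.75]
x = 3.125 gives h = 3.1582, positive; keep [2.5, 3.125]
x = 2.8125 gives h = -4.155, negative; keep [2.8125, 3.125]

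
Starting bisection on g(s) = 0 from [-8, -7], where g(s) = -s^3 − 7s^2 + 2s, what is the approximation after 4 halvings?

midpoint -7.5: g = 13.125 > 0 → [-7.5, -7]
midpoint -7.25: g = -1.359375 < 0 → [-7.5, -7.25]
midpoint -7.375: g = 5.646484 > 0 → [-7.375, -7.25]
midpoint -7.3125: g = 2.0852 > 0 → [-7.3125, -7.25]

-7.3125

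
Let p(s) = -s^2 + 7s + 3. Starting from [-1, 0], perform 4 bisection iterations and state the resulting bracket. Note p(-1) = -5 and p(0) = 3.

[-0.4375, -0.375]

m = -0.5, p(m) = -0.75 (−); new bracket [-0.5, 0]
m = -0.25, p(m) = 1.1875 (+); new bracket [-0.5, -0.25]
m = -0.375, p(m) = 0.234375 (+); new bracket [-0.5, -0.375]
m = -0.4375, p(m) = -0.2539 (−); new bracket [-0.4375, -0.375]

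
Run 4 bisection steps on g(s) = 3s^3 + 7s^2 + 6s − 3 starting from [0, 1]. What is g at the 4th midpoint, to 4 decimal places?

-0.3499

s = 0.5 gives g = 2.125, positive; keep [0, 0.5]
s = 0.25 gives g = -1.015625, negative; keep [0.25, 0.5]
s = 0.375 gives g = 0.392578, positive; keep [0.25, 0.375]
s = 0.3125 gives g = -0.3499, negative; keep [0.3125, 0.375]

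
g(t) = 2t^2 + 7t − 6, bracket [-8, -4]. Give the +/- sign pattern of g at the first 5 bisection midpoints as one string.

++++-

midpoint -6: g = 24 > 0 → [-6, -4]
midpoint -5: g = 9 > 0 → [-5, -4]
midpoint -4.5: g = 3 > 0 → [-4.5, -4]
midpoint -4.25: g = 0.375 > 0 → [-4.25, -4]
midpoint -4.125: g = -0.8438 < 0 → [-4.25, -4.125]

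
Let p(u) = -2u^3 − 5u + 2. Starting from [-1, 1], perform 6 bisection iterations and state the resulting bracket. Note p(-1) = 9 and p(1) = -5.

[0.375, 0.40625]

p(0) = 2 > 0, so the root lies in [0, 1]
p(0.5) = -0.75 < 0, so the root lies in [0, 0.5]
p(0.25) = 0.71875 > 0, so the root lies in [0.25, 0.5]
p(0.375) = 0.0195 > 0, so the root lies in [0.375, 0.5]
p(0.4375) = -0.355 < 0, so the root lies in [0.375, 0.4375]
p(0.40625) = -0.1653 < 0, so the root lies in [0.375, 0.40625]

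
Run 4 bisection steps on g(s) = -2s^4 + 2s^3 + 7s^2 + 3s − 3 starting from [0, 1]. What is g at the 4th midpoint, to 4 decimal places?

s = 0.5 gives g = 0.375, positive; keep [0, 0.5]
s = 0.25 gives g = -1.789062, negative; keep [0.25, 0.5]
s = 0.375 gives g = -0.824707, negative; keep [0.375, 0.5]
s = 0.4375 gives g = -0.2534, negative; keep [0.4375, 0.5]

-0.2534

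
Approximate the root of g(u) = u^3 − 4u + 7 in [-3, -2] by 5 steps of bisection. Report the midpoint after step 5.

-2.59375

m = -2.5, g(m) = 1.375 (+); new bracket [-3, -2.5]
m = -2.75, g(m) = -2.796875 (−); new bracket [-2.75, -2.5]
m = -2.625, g(m) = -0.587891 (−); new bracket [-2.625, -2.5]
m = -2.5625, g(m) = 0.4236 (+); new bracket [-2.625, -2.5625]
m = -2.59375, g(m) = -0.0746 (−); new bracket [-2.59375, -2.5625]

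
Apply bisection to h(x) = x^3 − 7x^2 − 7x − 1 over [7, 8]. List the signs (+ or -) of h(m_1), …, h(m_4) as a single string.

x = 7.5 gives h = -25.375, negative; keep [7.5, 8]
x = 7.75 gives h = -10.203125, negative; keep [7.75, 8]
x = 7.875 gives h = -1.861328, negative; keep [7.875, 8]
x = 7.9375 gives h = 2.5037, positive; keep [7.875, 7.9375]

---+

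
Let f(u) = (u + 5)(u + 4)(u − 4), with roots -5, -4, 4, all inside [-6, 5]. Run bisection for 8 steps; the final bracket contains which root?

f(-0.5) = -70.875 < 0, so the root lies in [-0.5, 5]
f(2.25) = -79.296875 < 0, so the root lies in [2.25, 5]
f(3.625) = -24.662109 < 0, so the root lies in [3.625, 5]
f(4.3125) = 24.1907 > 0, so the root lies in [3.625, 4.3125]
f(3.96875) = -2.2334 < 0, so the root lies in [3.96875, 4.3125]
f(4.140625) = 10.464 > 0, so the root lies in [3.96875, 4.140625]
f(4.0546875) = 3.9885 > 0, so the root lies in [3.96875, 4.0546875]
f(4.01171875) = 0.8461 > 0, so the root lies in [3.96875, 4.01171875]

4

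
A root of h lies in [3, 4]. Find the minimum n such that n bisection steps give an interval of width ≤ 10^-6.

20

Width after n steps is 1/2^n. Need 2^n ≥ 1/10^-6 = 1000000.
2^19 = 524288 < 1000000 ≤ 2^20 = 1048576, so n = 20.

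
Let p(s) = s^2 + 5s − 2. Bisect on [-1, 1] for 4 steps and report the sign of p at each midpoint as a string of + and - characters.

s = 0 gives p = -2, negative; keep [0, 1]
s = 0.5 gives p = 0.75, positive; keep [0, 0.5]
s = 0.25 gives p = -0.6875, negative; keep [0.25, 0.5]
s = 0.375 gives p = 0.0156, positive; keep [0.25, 0.375]

-+-+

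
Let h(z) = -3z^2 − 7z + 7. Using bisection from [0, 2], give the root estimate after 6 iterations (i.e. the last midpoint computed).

0.78125

h(1) = -3 < 0, so the root lies in [0, 1]
h(0.5) = 2.75 > 0, so the root lies in [0.5, 1]
h(0.75) = 0.0625 > 0, so the root lies in [0.75, 1]
h(0.875) = -1.4219 < 0, so the root lies in [0.75, 0.875]
h(0.8125) = -0.668 < 0, so the root lies in [0.75, 0.8125]
h(0.78125) = -0.2998 < 0, so the root lies in [0.75, 0.78125]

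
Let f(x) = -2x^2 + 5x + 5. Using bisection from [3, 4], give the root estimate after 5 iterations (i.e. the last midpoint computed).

f(3.5) = -2 < 0, so the root lies in [3, 3.5]
f(3.25) = 0.125 > 0, so the root lies in [3.25, 3.5]
f(3.375) = -0.90625 < 0, so the root lies in [3.25, 3.375]
f(3.3125) = -0.3828 < 0, so the root lies in [3.25, 3.3125]
f(3.28125) = -0.127 < 0, so the root lies in [3.25, 3.28125]

3.28125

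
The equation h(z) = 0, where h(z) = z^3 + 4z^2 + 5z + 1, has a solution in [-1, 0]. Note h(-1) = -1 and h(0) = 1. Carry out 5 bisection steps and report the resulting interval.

[-0.25, -0.21875]

z = -0.5 gives h = -0.625, negative; keep [-0.5, 0]
z = -0.25 gives h = -0.015625, negative; keep [-0.25, 0]
z = -0.125 gives h = 0.435547, positive; keep [-0.25, -0.125]
z = -0.1875 gives h = 0.1965, positive; keep [-0.25, -0.1875]
z = -0.21875 gives h = 0.0872, positive; keep [-0.25, -0.21875]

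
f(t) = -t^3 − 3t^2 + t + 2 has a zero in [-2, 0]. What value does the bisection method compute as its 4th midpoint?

midpoint -1: f = -1 < 0 → [-1, 0]
midpoint -0.5: f = 0.875 > 0 → [-1, -0.5]
midpoint -0.75: f = -0.015625 < 0 → [-0.75, -0.5]
midpoint -0.625: f = 0.4473 > 0 → [-0.75, -0.625]

-0.625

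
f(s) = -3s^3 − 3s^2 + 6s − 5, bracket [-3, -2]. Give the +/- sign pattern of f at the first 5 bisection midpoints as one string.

m = -2.5, f(m) = 8.125 (+); new bracket [-2.5, -2]
m = -2.25, f(m) = 0.484375 (+); new bracket [-2.25, -2]
m = -2.125, f(m) = -2.509766 (−); new bracket [-2.25, -2.125]
m = -2.1875, f(m) = -1.0779 (−); new bracket [-2.25, -2.1875]
m = -2.21875, f(m) = -0.3133 (−); new bracket [-2.25, -2.21875]

++---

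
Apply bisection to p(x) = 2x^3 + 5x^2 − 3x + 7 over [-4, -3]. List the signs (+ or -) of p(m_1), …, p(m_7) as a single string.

p(-3.5) = -7 < 0, so the root lies in [-3.5, -3]
p(-3.25) = 0.90625 > 0, so the root lies in [-3.5, -3.25]
p(-3.375) = -2.808594 < 0, so the root lies in [-3.375, -3.25]
p(-3.3125) = -0.8931 < 0, so the root lies in [-3.3125, -3.25]
p(-3.28125) = 0.0209 > 0, so the root lies in [-3.3125, -3.28125]
p(-3.296875) = -0.4325 < 0, so the root lies in [-3.296875, -3.28125]
p(-3.2890625) = -0.2049 < 0, so the root lies in [-3.2890625, -3.28125]

-+--+--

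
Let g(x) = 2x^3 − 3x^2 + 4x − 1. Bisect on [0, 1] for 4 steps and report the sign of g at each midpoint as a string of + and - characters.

+-++

midpoint 0.5: g = 0.5 > 0 → [0, 0.5]
midpoint 0.25: g = -0.15625 < 0 → [0.25, 0.5]
midpoint 0.375: g = 0.183594 > 0 → [0.25, 0.375]
midpoint 0.3125: g = 0.0181 > 0 → [0.25, 0.3125]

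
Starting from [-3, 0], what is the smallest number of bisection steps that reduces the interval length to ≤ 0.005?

Width after n steps is 3/2^n. Need 2^n ≥ 3/0.005 = 600.
2^9 = 512 < 600 ≤ 2^10 = 1024, so n = 10.

10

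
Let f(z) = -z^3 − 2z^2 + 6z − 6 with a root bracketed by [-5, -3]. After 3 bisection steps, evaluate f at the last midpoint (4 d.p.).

f(-4) = 2 > 0, so the root lies in [-4, -3]
f(-3.5) = -8.625 < 0, so the root lies in [-4, -3.5]
f(-3.75) = -3.890625 < 0, so the root lies in [-4, -3.75]

-3.8906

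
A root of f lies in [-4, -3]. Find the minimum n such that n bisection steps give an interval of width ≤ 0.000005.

Width after n steps is 1/2^n. Need 2^n ≥ 1/0.000005 = 200000.
2^17 = 131072 < 200000 ≤ 2^18 = 262144, so n = 18.

18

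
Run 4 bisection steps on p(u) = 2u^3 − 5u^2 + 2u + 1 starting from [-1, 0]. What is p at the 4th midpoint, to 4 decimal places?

midpoint -0.5: p = -1.5 < 0 → [-0.5, 0]
midpoint -0.25: p = 0.15625 > 0 → [-0.5, -0.25]
midpoint -0.375: p = -0.558594 < 0 → [-0.375, -0.25]
midpoint -0.3125: p = -0.1743 < 0 → [-0.3125, -0.25]

-0.1743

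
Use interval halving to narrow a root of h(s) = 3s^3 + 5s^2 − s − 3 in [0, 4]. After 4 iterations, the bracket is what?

m = 2, h(m) = 39 (+); new bracket [0, 2]
m = 1, h(m) = 4 (+); new bracket [0, 1]
m = 0.5, h(m) = -1.875 (−); new bracket [0.5, 1]
m = 0.75, h(m) = 0.3281 (+); new bracket [0.5, 0.75]

[0.5, 0.75]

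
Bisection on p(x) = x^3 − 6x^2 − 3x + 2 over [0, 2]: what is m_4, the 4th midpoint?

midpoint 1: p = -6 < 0 → [0, 1]
midpoint 0.5: p = -0.875 < 0 → [0, 0.5]
midpoint 0.25: p = 0.890625 > 0 → [0.25, 0.5]
midpoint 0.375: p = 0.084 > 0 → [0.375, 0.5]

0.375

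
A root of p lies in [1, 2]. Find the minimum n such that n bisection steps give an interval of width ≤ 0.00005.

15

Width after n steps is 1/2^n. Need 2^n ≥ 1/0.00005 = 20000.
2^14 = 16384 < 20000 ≤ 2^15 = 32768, so n = 15.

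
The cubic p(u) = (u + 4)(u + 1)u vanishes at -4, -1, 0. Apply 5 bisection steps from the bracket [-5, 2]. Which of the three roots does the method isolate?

midpoint -1.5: p = 1.875 > 0 → [-5, -1.5]
midpoint -3.25: p = 5.484375 > 0 → [-5, -3.25]
midpoint -4.125: p = -1.611328 < 0 → [-4.125, -3.25]
midpoint -3.6875: p = 3.0969 > 0 → [-4.125, -3.6875]
midpoint -3.90625: p = 1.0643 > 0 → [-4.125, -3.90625]

-4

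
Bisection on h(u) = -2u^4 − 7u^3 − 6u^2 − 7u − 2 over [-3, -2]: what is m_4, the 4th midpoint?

-2.8125

h(-2.5) = 9.25 > 0, so the root lies in [-3, -2.5]
h(-2.75) = 3.070312 > 0, so the root lies in [-3, -2.75]
h(-2.875) = -1.76416 < 0, so the root lies in [-2.875, -2.75]
h(-2.8125) = 0.8166 > 0, so the root lies in [-2.875, -2.8125]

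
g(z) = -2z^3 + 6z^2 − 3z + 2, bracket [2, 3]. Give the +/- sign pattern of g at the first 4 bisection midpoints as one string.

g(2.5) = 0.75 > 0, so the root lies in [2.5, 3]
g(2.75) = -2.46875 < 0, so the root lies in [2.5, 2.75]
g(2.625) = -0.707031 < 0, so the root lies in [2.5, 2.625]
g(2.5625) = 0.0581 > 0, so the root lies in [2.5625, 2.625]

+--+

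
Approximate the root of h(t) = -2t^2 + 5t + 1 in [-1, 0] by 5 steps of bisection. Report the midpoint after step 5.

t = -0.5 gives h = -2, negative; keep [-0.5, 0]
t = -0.25 gives h = -0.375, negative; keep [-0.25, 0]
t = -0.125 gives h = 0.34375, positive; keep [-0.25, -0.125]
t = -0.1875 gives h = -0.0078, negative; keep [-0.1875, -0.125]
t = -0.15625 gives h = 0.1699, positive; keep [-0.1875, -0.15625]

-0.15625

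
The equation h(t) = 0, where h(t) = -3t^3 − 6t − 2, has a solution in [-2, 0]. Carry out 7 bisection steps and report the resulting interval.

[-0.328125, -0.3125]

t = -1 gives h = 7, positive; keep [-1, 0]
t = -0.5 gives h = 1.375, positive; keep [-0.5, 0]
t = -0.25 gives h = -0.453125, negative; keep [-0.5, -0.25]
t = -0.375 gives h = 0.4082, positive; keep [-0.375, -0.25]
t = -0.3125 gives h = -0.0334, negative; keep [-0.375, -0.3125]
t = -0.34375 gives h = 0.1844, positive; keep [-0.34375, -0.3125]
t = -0.328125 gives h = 0.0747, positive; keep [-0.328125, -0.3125]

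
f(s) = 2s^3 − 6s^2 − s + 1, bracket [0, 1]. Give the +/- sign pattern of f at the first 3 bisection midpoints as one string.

-+-

f(0.5) = -0.75 < 0, so the root lies in [0, 0.5]
f(0.25) = 0.40625 > 0, so the root lies in [0.25, 0.5]
f(0.375) = -0.113281 < 0, so the root lies in [0.25, 0.375]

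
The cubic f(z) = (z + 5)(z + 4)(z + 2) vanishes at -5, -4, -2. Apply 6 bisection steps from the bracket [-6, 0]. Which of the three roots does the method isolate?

-2

z = -3 gives f = -2, negative; keep [-3, 0]
z = -1.5 gives f = 4.375, positive; keep [-3, -1.5]
z = -2.25 gives f = -1.203125, negative; keep [-2.25, -1.5]
z = -1.875 gives f = 0.8301, positive; keep [-2.25, -1.875]
z = -2.0625 gives f = -0.3557, negative; keep [-2.0625, -1.875]
z = -1.96875 gives f = 0.1924, positive; keep [-2.0625, -1.96875]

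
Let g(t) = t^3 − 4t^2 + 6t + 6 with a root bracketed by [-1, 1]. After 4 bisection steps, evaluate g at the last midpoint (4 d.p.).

g(0) = 6 > 0, so the root lies in [-1, 0]
g(-0.5) = 1.875 > 0, so the root lies in [-1, -0.5]
g(-0.75) = -1.171875 < 0, so the root lies in [-0.75, -0.5]
g(-0.625) = 0.4434 > 0, so the root lies in [-0.75, -0.625]

0.4434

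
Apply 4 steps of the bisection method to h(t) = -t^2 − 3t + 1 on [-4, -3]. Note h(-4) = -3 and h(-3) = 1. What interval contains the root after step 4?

t = -3.5 gives h = -0.75, negative; keep [-3.5, -3]
t = -3.25 gives h = 0.1875, positive; keep [-3.5, -3.25]
t = -3.375 gives h = -0.265625, negative; keep [-3.375, -3.25]
t = -3.3125 gives h = -0.0352, negative; keep [-3.3125, -3.25]

[-3.3125, -3.25]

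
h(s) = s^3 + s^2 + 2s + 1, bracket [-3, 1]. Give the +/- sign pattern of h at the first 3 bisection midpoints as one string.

-++

midpoint -1: h = -1 < 0 → [-1, 1]
midpoint 0: h = 1 > 0 → [-1, 0]
midpoint -0.5: h = 0.125 > 0 → [-1, -0.5]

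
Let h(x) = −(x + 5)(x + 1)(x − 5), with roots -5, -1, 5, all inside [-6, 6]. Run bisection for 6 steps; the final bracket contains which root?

5

midpoint 0: h = 25 > 0 → [0, 6]
midpoint 3: h = 64 > 0 → [3, 6]
midpoint 4.5: h = 26.125 > 0 → [4.5, 6]
midpoint 5.25: h = -16.0156 < 0 → [4.5, 5.25]
midpoint 4.875: h = 7.252 > 0 → [4.875, 5.25]
midpoint 5.0625: h = -3.8127 < 0 → [4.875, 5.0625]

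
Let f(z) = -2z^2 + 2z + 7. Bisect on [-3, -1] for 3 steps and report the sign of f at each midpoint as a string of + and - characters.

f(-2) = -5 < 0, so the root lies in [-2, -1]
f(-1.5) = -0.5 < 0, so the root lies in [-1.5, -1]
f(-1.25) = 1.375 > 0, so the root lies in [-1.5, -1.25]

--+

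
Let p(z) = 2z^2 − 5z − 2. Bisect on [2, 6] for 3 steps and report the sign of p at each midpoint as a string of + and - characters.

m = 4, p(m) = 10 (+); new bracket [2, 4]
m = 3, p(m) = 1 (+); new bracket [2, 3]
m = 2.5, p(m) = -2 (−); new bracket [2.5, 3]

++-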